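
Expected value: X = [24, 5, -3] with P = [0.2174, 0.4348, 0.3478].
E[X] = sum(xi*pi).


E[X] = 24*0.2174 + 5*0.4348 - 3*0.3478
= 5.2176 + 2.1740 - 1.0434
= 6.3482

E[X] = 6.3482


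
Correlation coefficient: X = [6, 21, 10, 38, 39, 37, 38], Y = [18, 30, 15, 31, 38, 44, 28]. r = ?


Mean X = 27.0000, Mean Y = 29.1429
SD X = 13.373748, SD Y = 9.478224
Cov = 104.571429
r = 104.571429/(13.373748*9.478224) = 0.8250

r = 0.8250


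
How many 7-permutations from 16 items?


P(16,7) = 16!/9!
= 20922789888000/362880
= 57657600

P(16,7) = 57657600


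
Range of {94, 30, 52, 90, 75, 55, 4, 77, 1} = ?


Max = 94, Min = 1
Range = 94 - 1 = 93

Range = 93


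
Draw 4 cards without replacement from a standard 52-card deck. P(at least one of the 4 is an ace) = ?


P(at least one) = 1 - P(none)
P(none) = (48/52) × (47/51) × (46/50) × (45/49) = 0.718737
P(at least one) = 1 - 0.718737 = 0.2813

P = 0.2813


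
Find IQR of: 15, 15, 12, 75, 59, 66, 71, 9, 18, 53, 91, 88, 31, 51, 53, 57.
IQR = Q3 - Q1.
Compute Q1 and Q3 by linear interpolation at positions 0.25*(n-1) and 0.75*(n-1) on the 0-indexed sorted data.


Sorted: 9, 12, 15, 15, 18, 31, 51, 53, 53, 57, 59, 66, 71, 75, 88, 91
Q1 (25th %ile) = 17.2500
Q3 (75th %ile) = 67.2500
IQR = 67.2500 - 17.2500 = 50.0000

IQR = 50.0000


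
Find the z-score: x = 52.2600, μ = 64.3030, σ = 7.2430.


z = (52.2600 - 64.3030)/7.2430
= -12.0430/7.2430
= -1.6627

z = -1.6627


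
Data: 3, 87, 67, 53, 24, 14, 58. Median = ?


Sorted: 3, 14, 24, 53, 58, 67, 87
n = 7 (odd)
Middle value = 53

Median = 53


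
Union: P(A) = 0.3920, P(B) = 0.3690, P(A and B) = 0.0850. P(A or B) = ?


P(A∪B) = 0.3920 + 0.3690 - 0.0850
= 0.7610 - 0.0850
= 0.6760

P(A∪B) = 0.6760


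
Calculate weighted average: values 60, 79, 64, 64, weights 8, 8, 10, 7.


Numerator = 60*8 + 79*8 + 64*10 + 64*7 = 2200
Denominator = 8 + 8 + 10 + 7 = 33
WM = 2200/33 = 66.6667

WM = 66.6667


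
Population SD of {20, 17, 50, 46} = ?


Mean = 33.2500
Variance = 220.6875
SD = sqrt(220.6875) = 14.8556

SD = 14.8556


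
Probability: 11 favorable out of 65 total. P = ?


P = 11/65 = 0.1692

P = 0.1692


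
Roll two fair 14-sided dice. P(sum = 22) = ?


Total outcomes = 14×14 = 196
Favorable (sum = 22): 7
P = 7/196 = 0.0357

P = 0.0357


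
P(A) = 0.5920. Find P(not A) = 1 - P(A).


P(not A) = 1 - 0.5920 = 0.4080

P(not A) = 0.4080


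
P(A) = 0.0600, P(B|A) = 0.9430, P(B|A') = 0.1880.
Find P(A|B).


P(B) = P(B|A)*P(A) + P(B|A')*P(A')
= 0.9430*0.0600 + 0.1880*0.9400
= 0.056580 + 0.176720 = 0.233300
P(A|B) = 0.056580/0.233300 = 0.2425

P(A|B) = 0.2425


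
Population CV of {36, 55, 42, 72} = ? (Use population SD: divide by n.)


Mean = 51.2500
SD = 13.8090
CV = (13.8090/51.2500)*100 = 26.9443%

CV = 26.9443%


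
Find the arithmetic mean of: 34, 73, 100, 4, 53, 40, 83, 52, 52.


Sum = 34 + 73 + 100 + 4 + 53 + 40 + 83 + 52 + 52 = 491
n = 9
Mean = 491/9 = 54.5556

Mean = 54.5556


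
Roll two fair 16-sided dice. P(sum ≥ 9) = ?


Total outcomes = 16×16 = 256
Favorable (sum ≥ 9): 228
P = 228/256 = 0.8906

P = 0.8906


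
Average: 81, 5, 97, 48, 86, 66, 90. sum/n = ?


Sum = 81 + 5 + 97 + 48 + 86 + 66 + 90 = 473
n = 7
Mean = 473/7 = 67.5714

Mean = 67.5714


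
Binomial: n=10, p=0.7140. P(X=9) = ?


C(10,9) = 10
p^9 = 0.048226
(1-p)^1 = 0.286000
P = 10 * 0.048226 * 0.286000 = 0.1379

P(X=9) = 0.1379


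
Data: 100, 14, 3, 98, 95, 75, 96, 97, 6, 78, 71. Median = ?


Sorted: 3, 6, 14, 71, 75, 78, 95, 96, 97, 98, 100
n = 11 (odd)
Middle value = 78

Median = 78


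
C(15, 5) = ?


C(15,5) = 15!/(5! × 10!)
= 1307674368000/(120 × 3628800)
= 3003

C(15,5) = 3003


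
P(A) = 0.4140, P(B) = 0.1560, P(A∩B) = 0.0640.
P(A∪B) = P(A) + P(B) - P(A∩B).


P(A∪B) = 0.4140 + 0.1560 - 0.0640
= 0.5700 - 0.0640
= 0.5060

P(A∪B) = 0.5060


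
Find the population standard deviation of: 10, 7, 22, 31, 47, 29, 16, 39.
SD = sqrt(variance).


Mean = 25.1250
Variance = 171.3594
SD = sqrt(171.3594) = 13.0904

SD = 13.0904


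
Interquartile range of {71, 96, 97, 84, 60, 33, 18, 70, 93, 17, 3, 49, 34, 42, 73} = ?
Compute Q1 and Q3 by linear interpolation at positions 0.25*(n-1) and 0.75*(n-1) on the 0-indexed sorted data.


Sorted: 3, 17, 18, 33, 34, 42, 49, 60, 70, 71, 73, 84, 93, 96, 97
Q1 (25th %ile) = 33.5000
Q3 (75th %ile) = 78.5000
IQR = 78.5000 - 33.5000 = 45.0000

IQR = 45.0000


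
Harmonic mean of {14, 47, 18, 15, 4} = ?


Sum of reciprocals = 1/14 + 1/47 + 1/18 + 1/15 + 1/4 = 0.464927
HM = 5/0.464927 = 10.7544

HM = 10.7544


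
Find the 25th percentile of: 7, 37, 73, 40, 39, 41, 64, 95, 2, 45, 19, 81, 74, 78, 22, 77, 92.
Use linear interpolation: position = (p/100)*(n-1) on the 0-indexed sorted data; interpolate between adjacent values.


Sorted: 2, 7, 19, 22, 37, 39, 40, 41, 45, 64, 73, 74, 77, 78, 81, 92, 95
n = 17
Index = 25/100 * 16 = 4.0000
Lower = data[4] = 37, Upper = data[5] = 39
P25 = 37 + 0*(2) = 37.0000

P25 = 37.0000


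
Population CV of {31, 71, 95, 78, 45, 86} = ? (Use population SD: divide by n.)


Mean = 67.6667
SD = 22.5807
CV = (22.5807/67.6667)*100 = 33.3705%

CV = 33.3705%


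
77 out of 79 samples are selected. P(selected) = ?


P = 77/79 = 0.9747

P = 0.9747


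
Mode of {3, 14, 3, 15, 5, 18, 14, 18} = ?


Frequencies: 3:2, 5:1, 14:2, 15:1, 18:2
Max frequency = 2
Mode = 3, 14, 18

Mode = 3, 14, 18


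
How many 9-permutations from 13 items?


P(13,9) = 13!/4!
= 6227020800/24
= 259459200

P(13,9) = 259459200


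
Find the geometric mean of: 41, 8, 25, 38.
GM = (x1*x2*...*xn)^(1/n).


Product = 41 × 8 × 25 × 38 = 311600
GM = 311600^(1/4) = 23.6265

GM = 23.6265


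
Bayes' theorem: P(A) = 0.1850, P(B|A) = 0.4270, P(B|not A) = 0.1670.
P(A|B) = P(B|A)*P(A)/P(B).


P(B) = P(B|A)*P(A) + P(B|A')*P(A')
= 0.4270*0.1850 + 0.1670*0.8150
= 0.078995 + 0.136105 = 0.215100
P(A|B) = 0.078995/0.215100 = 0.3672

P(A|B) = 0.3672


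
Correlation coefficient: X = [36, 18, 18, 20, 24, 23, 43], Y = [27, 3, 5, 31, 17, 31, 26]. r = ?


Mean X = 26.0000, Mean Y = 20.0000
SD X = 8.992060, SD Y = 11.019463
Cov = 47.857143
r = 47.857143/(8.992060*11.019463) = 0.4830

r = 0.4830


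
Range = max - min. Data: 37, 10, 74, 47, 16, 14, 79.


Max = 79, Min = 10
Range = 79 - 10 = 69

Range = 69


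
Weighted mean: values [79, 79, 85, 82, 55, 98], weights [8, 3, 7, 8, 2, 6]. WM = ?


Numerator = 79*8 + 79*3 + 85*7 + 82*8 + 55*2 + 98*6 = 2818
Denominator = 8 + 3 + 7 + 8 + 2 + 6 = 34
WM = 2818/34 = 82.8824

WM = 82.8824


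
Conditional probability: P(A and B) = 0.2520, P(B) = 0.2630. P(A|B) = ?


P(A|B) = 0.2520/0.2630 = 0.9582

P(A|B) = 0.9582


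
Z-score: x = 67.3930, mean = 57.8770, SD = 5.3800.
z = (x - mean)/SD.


z = (67.3930 - 57.8770)/5.3800
= 9.5160/5.3800
= 1.7688

z = 1.7688


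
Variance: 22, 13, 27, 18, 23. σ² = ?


Mean = 20.6000
Squared deviations: 1.9600, 57.7600, 40.9600, 6.7600, 5.7600
Sum = 113.2000
Variance = 113.2000/5 = 22.6400

Variance = 22.6400


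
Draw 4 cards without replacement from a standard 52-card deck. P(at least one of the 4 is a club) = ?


P(at least one) = 1 - P(none)
P(none) = (39/52) × (38/51) × (37/50) × (36/49) = 0.303818
P(at least one) = 1 - 0.303818 = 0.6962

P = 0.6962


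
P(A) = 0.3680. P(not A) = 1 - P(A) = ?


P(not A) = 1 - 0.3680 = 0.6320

P(not A) = 0.6320


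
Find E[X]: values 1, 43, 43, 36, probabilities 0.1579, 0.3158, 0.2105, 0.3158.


E[X] = 1*0.1579 + 43*0.3158 + 43*0.2105 + 36*0.3158
= 0.1579 + 13.5794 + 9.0515 + 11.3688
= 34.1576

E[X] = 34.1576


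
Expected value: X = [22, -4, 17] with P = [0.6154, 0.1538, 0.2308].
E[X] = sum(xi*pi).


E[X] = 22*0.6154 - 4*0.1538 + 17*0.2308
= 13.5388 - 0.6152 + 3.9236
= 16.8472

E[X] = 16.8472


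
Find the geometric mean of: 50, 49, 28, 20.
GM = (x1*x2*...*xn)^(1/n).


Product = 50 × 49 × 28 × 20 = 1372000
GM = 1372000^(1/4) = 34.2246

GM = 34.2246


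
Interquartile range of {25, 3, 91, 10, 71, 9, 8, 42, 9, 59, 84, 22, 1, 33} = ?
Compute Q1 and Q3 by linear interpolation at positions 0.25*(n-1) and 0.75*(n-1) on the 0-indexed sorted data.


Sorted: 1, 3, 8, 9, 9, 10, 22, 25, 33, 42, 59, 71, 84, 91
Q1 (25th %ile) = 9.0000
Q3 (75th %ile) = 54.7500
IQR = 54.7500 - 9.0000 = 45.7500

IQR = 45.7500


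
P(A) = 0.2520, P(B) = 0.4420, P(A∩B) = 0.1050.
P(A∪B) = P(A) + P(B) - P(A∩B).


P(A∪B) = 0.2520 + 0.4420 - 0.1050
= 0.6940 - 0.1050
= 0.5890

P(A∪B) = 0.5890


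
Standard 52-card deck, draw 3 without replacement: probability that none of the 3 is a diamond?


P(no diamonds) = (39/52) × (38/51) × (37/50)
= 0.4135

P = 0.4135


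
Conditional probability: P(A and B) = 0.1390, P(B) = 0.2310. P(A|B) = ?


P(A|B) = 0.1390/0.2310 = 0.6017

P(A|B) = 0.6017


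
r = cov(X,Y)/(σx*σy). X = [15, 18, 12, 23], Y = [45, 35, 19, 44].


Mean X = 17.0000, Mean Y = 35.7500
SD X = 4.062019, SD Y = 10.425330
Cov = 28.500000
r = 28.500000/(4.062019*10.425330) = 0.6730

r = 0.6730


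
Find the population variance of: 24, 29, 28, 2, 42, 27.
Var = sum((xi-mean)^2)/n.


Mean = 25.3333
Squared deviations: 1.7778, 13.4444, 7.1111, 544.4444, 277.7778, 2.7778
Sum = 847.3333
Variance = 847.3333/6 = 141.2222

Variance = 141.2222


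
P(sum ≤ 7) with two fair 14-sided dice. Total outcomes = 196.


Total outcomes = 14×14 = 196
Favorable (sum ≤ 7): 21
P = 21/196 = 0.1071

P = 0.1071


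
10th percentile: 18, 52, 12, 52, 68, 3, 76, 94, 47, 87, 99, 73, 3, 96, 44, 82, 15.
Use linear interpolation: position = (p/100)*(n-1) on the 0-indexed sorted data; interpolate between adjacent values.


Sorted: 3, 3, 12, 15, 18, 44, 47, 52, 52, 68, 73, 76, 82, 87, 94, 96, 99
n = 17
Index = 10/100 * 16 = 1.6000
Lower = data[1] = 3, Upper = data[2] = 12
P10 = 3 + 0.6000*(9) = 8.4000

P10 = 8.4000


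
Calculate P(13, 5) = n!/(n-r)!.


P(13,5) = 13!/8!
= 6227020800/40320
= 154440

P(13,5) = 154440


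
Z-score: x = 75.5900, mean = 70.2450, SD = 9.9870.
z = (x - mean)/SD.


z = (75.5900 - 70.2450)/9.9870
= 5.3450/9.9870
= 0.5352

z = 0.5352


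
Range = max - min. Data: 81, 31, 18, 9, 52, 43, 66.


Max = 81, Min = 9
Range = 81 - 9 = 72

Range = 72


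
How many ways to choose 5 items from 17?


C(17,5) = 17!/(5! × 12!)
= 355687428096000/(120 × 479001600)
= 6188

C(17,5) = 6188


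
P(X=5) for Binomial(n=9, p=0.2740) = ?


C(9,5) = 126
p^5 = 0.001544
(1-p)^4 = 0.277809
P = 126 * 0.001544 * 0.277809 = 0.0541

P(X=5) = 0.0541


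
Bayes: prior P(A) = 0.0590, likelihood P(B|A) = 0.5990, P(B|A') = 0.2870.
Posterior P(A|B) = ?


P(B) = P(B|A)*P(A) + P(B|A')*P(A')
= 0.5990*0.0590 + 0.2870*0.9410
= 0.035341 + 0.270067 = 0.305408
P(A|B) = 0.035341/0.305408 = 0.1157

P(A|B) = 0.1157


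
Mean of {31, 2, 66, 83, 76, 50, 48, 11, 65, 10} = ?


Sum = 31 + 2 + 66 + 83 + 76 + 50 + 48 + 11 + 65 + 10 = 442
n = 10
Mean = 442/10 = 44.2000

Mean = 44.2000


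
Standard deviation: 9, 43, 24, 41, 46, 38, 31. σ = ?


Mean = 33.1429
Variance = 145.5510
SD = sqrt(145.5510) = 12.0645

SD = 12.0645


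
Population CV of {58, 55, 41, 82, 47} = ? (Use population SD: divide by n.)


Mean = 56.6000
SD = 14.0371
CV = (14.0371/56.6000)*100 = 24.8005%

CV = 24.8005%


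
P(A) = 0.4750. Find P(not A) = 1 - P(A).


P(not A) = 1 - 0.4750 = 0.5250

P(not A) = 0.5250


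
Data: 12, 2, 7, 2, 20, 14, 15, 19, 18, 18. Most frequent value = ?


Frequencies: 2:2, 7:1, 12:1, 14:1, 15:1, 18:2, 19:1, 20:1
Max frequency = 2
Mode = 2, 18

Mode = 2, 18


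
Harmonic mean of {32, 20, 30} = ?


Sum of reciprocals = 1/32 + 1/20 + 1/30 = 0.114583
HM = 3/0.114583 = 26.1818

HM = 26.1818


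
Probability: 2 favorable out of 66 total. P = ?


P = 2/66 = 0.0303

P = 0.0303


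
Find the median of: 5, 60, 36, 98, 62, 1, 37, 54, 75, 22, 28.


Sorted: 1, 5, 22, 28, 36, 37, 54, 60, 62, 75, 98
n = 11 (odd)
Middle value = 37

Median = 37


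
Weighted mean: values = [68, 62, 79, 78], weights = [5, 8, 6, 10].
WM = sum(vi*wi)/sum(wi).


Numerator = 68*5 + 62*8 + 79*6 + 78*10 = 2090
Denominator = 5 + 8 + 6 + 10 = 29
WM = 2090/29 = 72.0690

WM = 72.0690


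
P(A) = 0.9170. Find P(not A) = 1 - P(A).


P(not A) = 1 - 0.9170 = 0.0830

P(not A) = 0.0830


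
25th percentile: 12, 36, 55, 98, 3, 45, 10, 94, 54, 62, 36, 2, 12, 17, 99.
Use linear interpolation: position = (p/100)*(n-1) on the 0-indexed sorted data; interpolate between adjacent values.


Sorted: 2, 3, 10, 12, 12, 17, 36, 36, 45, 54, 55, 62, 94, 98, 99
n = 15
Index = 25/100 * 14 = 3.5000
Lower = data[3] = 12, Upper = data[4] = 12
P25 = 12 + 0.5000*(0) = 12.0000

P25 = 12.0000


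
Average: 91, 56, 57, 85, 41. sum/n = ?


Sum = 91 + 56 + 57 + 85 + 41 = 330
n = 5
Mean = 330/5 = 66.0000

Mean = 66.0000


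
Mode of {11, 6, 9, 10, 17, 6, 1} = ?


Frequencies: 1:1, 6:2, 9:1, 10:1, 11:1, 17:1
Max frequency = 2
Mode = 6

Mode = 6


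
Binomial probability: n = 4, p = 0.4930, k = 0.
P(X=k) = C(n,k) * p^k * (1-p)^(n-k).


C(4,0) = 1
p^0 = 1.000000
(1-p)^4 = 0.066074
P = 1 * 1.000000 * 0.066074 = 0.0661

P(X=0) = 0.0661


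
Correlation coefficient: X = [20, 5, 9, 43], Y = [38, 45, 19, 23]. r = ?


Mean X = 19.2500, Mean Y = 31.2500
SD X = 14.771171, SD Y = 10.638961
Cov = -65.312500
r = -65.312500/(14.771171*10.638961) = -0.4156

r = -0.4156


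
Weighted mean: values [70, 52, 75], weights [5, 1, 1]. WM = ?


Numerator = 70*5 + 52*1 + 75*1 = 477
Denominator = 5 + 1 + 1 = 7
WM = 477/7 = 68.1429

WM = 68.1429


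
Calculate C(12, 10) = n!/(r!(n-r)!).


C(12,10) = 12!/(10! × 2!)
= 479001600/(3628800 × 2)
= 66

C(12,10) = 66


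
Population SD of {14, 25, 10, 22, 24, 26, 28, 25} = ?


Mean = 21.7500
Variance = 35.1875
SD = sqrt(35.1875) = 5.9319

SD = 5.9319


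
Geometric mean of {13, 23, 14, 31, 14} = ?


Product = 13 × 23 × 14 × 31 × 14 = 1816724
GM = 1816724^(1/5) = 17.8590

GM = 17.8590


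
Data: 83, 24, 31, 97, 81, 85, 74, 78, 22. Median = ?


Sorted: 22, 24, 31, 74, 78, 81, 83, 85, 97
n = 9 (odd)
Middle value = 78

Median = 78


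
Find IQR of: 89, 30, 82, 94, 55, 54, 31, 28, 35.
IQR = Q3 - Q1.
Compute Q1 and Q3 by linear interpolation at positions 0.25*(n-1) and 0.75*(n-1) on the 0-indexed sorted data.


Sorted: 28, 30, 31, 35, 54, 55, 82, 89, 94
Q1 (25th %ile) = 31.0000
Q3 (75th %ile) = 82.0000
IQR = 82.0000 - 31.0000 = 51.0000

IQR = 51.0000


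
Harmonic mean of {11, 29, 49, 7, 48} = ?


Sum of reciprocals = 1/11 + 1/29 + 1/49 + 1/7 + 1/48 = 0.309490
HM = 5/0.309490 = 16.1556

HM = 16.1556


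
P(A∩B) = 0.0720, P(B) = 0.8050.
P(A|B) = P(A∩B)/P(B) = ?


P(A|B) = 0.0720/0.8050 = 0.0894

P(A|B) = 0.0894


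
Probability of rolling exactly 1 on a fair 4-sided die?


Favorable outcomes (roll = 1): 1
Total outcomes = 4
P = 1/4 = 0.2500

P = 0.2500


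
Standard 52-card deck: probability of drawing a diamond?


13 diamonds in 52 cards
P = 13/52 = 0.2500

P = 0.2500


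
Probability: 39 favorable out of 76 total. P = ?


P = 39/76 = 0.5132

P = 0.5132


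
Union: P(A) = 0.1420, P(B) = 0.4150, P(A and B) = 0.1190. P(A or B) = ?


P(A∪B) = 0.1420 + 0.4150 - 0.1190
= 0.5570 - 0.1190
= 0.4380

P(A∪B) = 0.4380


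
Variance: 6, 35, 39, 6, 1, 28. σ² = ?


Mean = 19.1667
Squared deviations: 173.3611, 250.6944, 393.3611, 173.3611, 330.0278, 78.0278
Sum = 1398.8333
Variance = 1398.8333/6 = 233.1389

Variance = 233.1389


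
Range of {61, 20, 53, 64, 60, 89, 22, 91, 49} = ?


Max = 91, Min = 20
Range = 91 - 20 = 71

Range = 71


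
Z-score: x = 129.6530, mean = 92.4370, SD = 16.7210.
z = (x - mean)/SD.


z = (129.6530 - 92.4370)/16.7210
= 37.2160/16.7210
= 2.2257

z = 2.2257


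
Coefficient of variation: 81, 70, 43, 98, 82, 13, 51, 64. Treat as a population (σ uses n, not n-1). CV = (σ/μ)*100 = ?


Mean = 62.7500
SD = 25.0087
CV = (25.0087/62.7500)*100 = 39.8546%

CV = 39.8546%


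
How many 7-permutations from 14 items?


P(14,7) = 14!/7!
= 87178291200/5040
= 17297280

P(14,7) = 17297280


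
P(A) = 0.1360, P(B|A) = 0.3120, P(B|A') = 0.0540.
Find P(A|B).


P(B) = P(B|A)*P(A) + P(B|A')*P(A')
= 0.3120*0.1360 + 0.0540*0.8640
= 0.042432 + 0.046656 = 0.089088
P(A|B) = 0.042432/0.089088 = 0.4763

P(A|B) = 0.4763


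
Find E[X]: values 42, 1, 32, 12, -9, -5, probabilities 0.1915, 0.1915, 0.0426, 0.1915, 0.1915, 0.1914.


E[X] = 42*0.1915 + 1*0.1915 + 32*0.0426 + 12*0.1915 - 9*0.1915 - 5*0.1914
= 8.0430 + 0.1915 + 1.3632 + 2.2980 - 1.7235 - 0.9570
= 9.2152

E[X] = 9.2152


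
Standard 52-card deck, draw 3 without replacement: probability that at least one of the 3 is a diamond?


P(at least one) = 1 - P(none)
P(none) = (39/52) × (38/51) × (37/50) = 0.413529
P(at least one) = 1 - 0.413529 = 0.5865

P = 0.5865


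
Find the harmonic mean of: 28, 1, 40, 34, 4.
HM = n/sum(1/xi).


Sum of reciprocals = 1/28 + 1/1 + 1/40 + 1/34 + 1/4 = 1.340126
HM = 5/1.340126 = 3.7310

HM = 3.7310


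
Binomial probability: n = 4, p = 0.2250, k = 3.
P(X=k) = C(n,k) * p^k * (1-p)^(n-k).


C(4,3) = 4
p^3 = 0.011391
(1-p)^1 = 0.775000
P = 4 * 0.011391 * 0.775000 = 0.0353

P(X=3) = 0.0353


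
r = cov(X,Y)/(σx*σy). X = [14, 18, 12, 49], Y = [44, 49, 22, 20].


Mean X = 23.2500, Mean Y = 33.7500
SD X = 15.022899, SD Y = 12.891373
Cov = -99.187500
r = -99.187500/(15.022899*12.891373) = -0.5122

r = -0.5122


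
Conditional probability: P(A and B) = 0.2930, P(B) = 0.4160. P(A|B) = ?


P(A|B) = 0.2930/0.4160 = 0.7043

P(A|B) = 0.7043


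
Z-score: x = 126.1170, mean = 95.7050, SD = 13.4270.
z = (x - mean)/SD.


z = (126.1170 - 95.7050)/13.4270
= 30.4120/13.4270
= 2.2650

z = 2.2650


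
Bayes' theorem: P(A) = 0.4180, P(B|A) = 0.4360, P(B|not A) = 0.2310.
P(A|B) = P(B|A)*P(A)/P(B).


P(B) = P(B|A)*P(A) + P(B|A')*P(A')
= 0.4360*0.4180 + 0.2310*0.5820
= 0.182248 + 0.134442 = 0.316690
P(A|B) = 0.182248/0.316690 = 0.5755

P(A|B) = 0.5755


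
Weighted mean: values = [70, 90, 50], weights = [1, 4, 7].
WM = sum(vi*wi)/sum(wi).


Numerator = 70*1 + 90*4 + 50*7 = 780
Denominator = 1 + 4 + 7 = 12
WM = 780/12 = 65.0000

WM = 65.0000


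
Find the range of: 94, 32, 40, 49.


Max = 94, Min = 32
Range = 94 - 32 = 62

Range = 62


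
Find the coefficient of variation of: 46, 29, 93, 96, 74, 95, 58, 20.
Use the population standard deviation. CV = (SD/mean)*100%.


Mean = 63.8750
SD = 28.3877
CV = (28.3877/63.8750)*100 = 44.4425%

CV = 44.4425%


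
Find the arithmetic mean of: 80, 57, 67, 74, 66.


Sum = 80 + 57 + 67 + 74 + 66 = 344
n = 5
Mean = 344/5 = 68.8000

Mean = 68.8000


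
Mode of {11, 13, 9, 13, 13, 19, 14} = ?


Frequencies: 9:1, 11:1, 13:3, 14:1, 19:1
Max frequency = 3
Mode = 13

Mode = 13


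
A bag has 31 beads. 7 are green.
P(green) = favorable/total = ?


P = 7/31 = 0.2258

P = 0.2258


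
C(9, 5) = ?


C(9,5) = 9!/(5! × 4!)
= 362880/(120 × 24)
= 126

C(9,5) = 126


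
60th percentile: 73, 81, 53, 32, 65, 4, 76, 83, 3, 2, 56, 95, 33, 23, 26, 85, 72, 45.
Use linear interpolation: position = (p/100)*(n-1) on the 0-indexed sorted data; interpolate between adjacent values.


Sorted: 2, 3, 4, 23, 26, 32, 33, 45, 53, 56, 65, 72, 73, 76, 81, 83, 85, 95
n = 18
Index = 60/100 * 17 = 10.2000
Lower = data[10] = 65, Upper = data[11] = 72
P60 = 65 + 0.2000*(7) = 66.4000

P60 = 66.4000


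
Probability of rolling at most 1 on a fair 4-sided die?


Favorable outcomes (roll ≤ 1): 1
Total outcomes = 4
P = 1/4 = 0.2500

P = 0.2500


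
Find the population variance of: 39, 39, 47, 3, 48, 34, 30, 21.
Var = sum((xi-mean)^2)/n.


Mean = 32.6250
Squared deviations: 40.6406, 40.6406, 206.6406, 877.6406, 236.3906, 1.8906, 6.8906, 135.1406
Sum = 1545.8750
Variance = 1545.8750/8 = 193.2344

Variance = 193.2344


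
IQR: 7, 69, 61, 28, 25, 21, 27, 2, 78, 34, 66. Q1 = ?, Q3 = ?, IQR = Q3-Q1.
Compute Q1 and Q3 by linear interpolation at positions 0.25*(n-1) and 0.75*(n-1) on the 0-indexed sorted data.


Sorted: 2, 7, 21, 25, 27, 28, 34, 61, 66, 69, 78
Q1 (25th %ile) = 23.0000
Q3 (75th %ile) = 63.5000
IQR = 63.5000 - 23.0000 = 40.5000

IQR = 40.5000


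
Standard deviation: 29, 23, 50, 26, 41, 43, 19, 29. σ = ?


Mean = 32.5000
Variance = 103.5000
SD = sqrt(103.5000) = 10.1735

SD = 10.1735


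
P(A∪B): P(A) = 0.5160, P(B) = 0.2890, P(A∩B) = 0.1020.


P(A∪B) = 0.5160 + 0.2890 - 0.1020
= 0.8050 - 0.1020
= 0.7030

P(A∪B) = 0.7030


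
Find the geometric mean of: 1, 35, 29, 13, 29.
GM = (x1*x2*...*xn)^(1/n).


Product = 1 × 35 × 29 × 13 × 29 = 382655
GM = 382655^(1/5) = 13.0786

GM = 13.0786


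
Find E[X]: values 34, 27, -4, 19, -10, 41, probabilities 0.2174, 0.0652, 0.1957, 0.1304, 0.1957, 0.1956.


E[X] = 34*0.2174 + 27*0.0652 - 4*0.1957 + 19*0.1304 - 10*0.1957 + 41*0.1956
= 7.3916 + 1.7604 - 0.7828 + 2.4776 - 1.9570 + 8.0196
= 16.9094

E[X] = 16.9094


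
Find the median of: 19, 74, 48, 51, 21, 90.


Sorted: 19, 21, 48, 51, 74, 90
n = 6 (even)
Middle values: 48 and 51
Median = (48+51)/2 = 49.5000

Median = 49.5000


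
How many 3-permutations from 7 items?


P(7,3) = 7!/4!
= 5040/24
= 210

P(7,3) = 210


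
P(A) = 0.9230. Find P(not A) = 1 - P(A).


P(not A) = 1 - 0.9230 = 0.0770

P(not A) = 0.0770


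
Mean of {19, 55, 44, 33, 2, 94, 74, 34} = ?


Sum = 19 + 55 + 44 + 33 + 2 + 94 + 74 + 34 = 355
n = 8
Mean = 355/8 = 44.3750

Mean = 44.3750


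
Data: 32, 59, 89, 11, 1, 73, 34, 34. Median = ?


Sorted: 1, 11, 32, 34, 34, 59, 73, 89
n = 8 (even)
Middle values: 34 and 34
Median = (34+34)/2 = 34.0000

Median = 34.0000


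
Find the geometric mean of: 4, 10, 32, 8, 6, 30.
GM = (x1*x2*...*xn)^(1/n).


Product = 4 × 10 × 32 × 8 × 6 × 30 = 1843200
GM = 1843200^(1/6) = 11.0729

GM = 11.0729


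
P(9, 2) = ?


P(9,2) = 9!/7!
= 362880/5040
= 72

P(9,2) = 72


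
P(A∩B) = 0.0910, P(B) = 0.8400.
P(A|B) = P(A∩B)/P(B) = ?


P(A|B) = 0.0910/0.8400 = 0.1083

P(A|B) = 0.1083


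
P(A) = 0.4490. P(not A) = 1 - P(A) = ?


P(not A) = 1 - 0.4490 = 0.5510

P(not A) = 0.5510


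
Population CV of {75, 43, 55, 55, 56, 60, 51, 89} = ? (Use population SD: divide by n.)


Mean = 60.5000
SD = 13.6931
CV = (13.6931/60.5000)*100 = 22.6332%

CV = 22.6332%


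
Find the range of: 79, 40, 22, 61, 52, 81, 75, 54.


Max = 81, Min = 22
Range = 81 - 22 = 59

Range = 59


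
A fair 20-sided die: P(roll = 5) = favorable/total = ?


Favorable outcomes (roll = 5): 1
Total outcomes = 20
P = 1/20 = 0.0500

P = 0.0500


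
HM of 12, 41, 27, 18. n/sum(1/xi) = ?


Sum of reciprocals = 1/12 + 1/41 + 1/27 + 1/18 = 0.200316
HM = 4/0.200316 = 19.9684

HM = 19.9684


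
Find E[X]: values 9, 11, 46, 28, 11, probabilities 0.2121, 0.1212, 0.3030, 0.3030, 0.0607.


E[X] = 9*0.2121 + 11*0.1212 + 46*0.3030 + 28*0.3030 + 11*0.0607
= 1.9089 + 1.3332 + 13.9380 + 8.4840 + 0.6677
= 26.3318

E[X] = 26.3318


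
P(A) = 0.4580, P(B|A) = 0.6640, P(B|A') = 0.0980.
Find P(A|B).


P(B) = P(B|A)*P(A) + P(B|A')*P(A')
= 0.6640*0.4580 + 0.0980*0.5420
= 0.304112 + 0.053116 = 0.357228
P(A|B) = 0.304112/0.357228 = 0.8513

P(A|B) = 0.8513


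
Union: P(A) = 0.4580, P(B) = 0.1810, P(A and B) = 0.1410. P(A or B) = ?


P(A∪B) = 0.4580 + 0.1810 - 0.1410
= 0.6390 - 0.1410
= 0.4980

P(A∪B) = 0.4980


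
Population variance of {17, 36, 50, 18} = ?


Mean = 30.2500
Squared deviations: 175.5625, 33.0625, 390.0625, 150.0625
Sum = 748.7500
Variance = 748.7500/4 = 187.1875

Variance = 187.1875


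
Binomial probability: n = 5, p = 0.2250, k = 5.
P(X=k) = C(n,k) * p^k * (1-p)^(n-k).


C(5,5) = 1
p^5 = 0.000577
(1-p)^0 = 1.000000
P = 1 * 0.000577 * 1.000000 = 0.0006

P(X=5) = 0.0006


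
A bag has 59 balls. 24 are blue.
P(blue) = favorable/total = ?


P = 24/59 = 0.4068

P = 0.4068


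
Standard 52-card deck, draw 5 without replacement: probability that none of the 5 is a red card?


P(no red cards) = (26/52) × (25/51) × (24/50) × (23/49) × (22/48)
= 0.0253

P = 0.0253


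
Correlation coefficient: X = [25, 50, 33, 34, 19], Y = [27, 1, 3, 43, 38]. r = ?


Mean X = 32.2000, Mean Y = 22.4000
SD X = 10.457533, SD Y = 17.453939
Cov = -119.680000
r = -119.680000/(10.457533*17.453939) = -0.6557

r = -0.6557


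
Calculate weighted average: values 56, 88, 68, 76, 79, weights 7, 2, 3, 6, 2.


Numerator = 56*7 + 88*2 + 68*3 + 76*6 + 79*2 = 1386
Denominator = 7 + 2 + 3 + 6 + 2 = 20
WM = 1386/20 = 69.3000

WM = 69.3000


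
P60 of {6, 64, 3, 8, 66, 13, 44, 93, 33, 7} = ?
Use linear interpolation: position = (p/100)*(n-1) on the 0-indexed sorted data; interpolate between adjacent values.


Sorted: 3, 6, 7, 8, 13, 33, 44, 64, 66, 93
n = 10
Index = 60/100 * 9 = 5.4000
Lower = data[5] = 33, Upper = data[6] = 44
P60 = 33 + 0.4000*(11) = 37.4000

P60 = 37.4000


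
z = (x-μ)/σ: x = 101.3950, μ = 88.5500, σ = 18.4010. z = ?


z = (101.3950 - 88.5500)/18.4010
= 12.8450/18.4010
= 0.6981

z = 0.6981


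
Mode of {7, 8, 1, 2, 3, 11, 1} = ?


Frequencies: 1:2, 2:1, 3:1, 7:1, 8:1, 11:1
Max frequency = 2
Mode = 1

Mode = 1


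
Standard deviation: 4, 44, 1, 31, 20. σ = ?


Mean = 20.0000
Variance = 262.8000
SD = sqrt(262.8000) = 16.2111

SD = 16.2111


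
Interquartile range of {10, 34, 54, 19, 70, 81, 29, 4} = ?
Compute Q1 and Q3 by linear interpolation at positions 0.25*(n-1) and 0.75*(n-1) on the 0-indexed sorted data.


Sorted: 4, 10, 19, 29, 34, 54, 70, 81
Q1 (25th %ile) = 16.7500
Q3 (75th %ile) = 58.0000
IQR = 58.0000 - 16.7500 = 41.2500

IQR = 41.2500


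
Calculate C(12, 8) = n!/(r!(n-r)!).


C(12,8) = 12!/(8! × 4!)
= 479001600/(40320 × 24)
= 495

C(12,8) = 495


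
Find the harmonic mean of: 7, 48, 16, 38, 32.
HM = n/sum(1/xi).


Sum of reciprocals = 1/7 + 1/48 + 1/16 + 1/38 + 1/32 = 0.283756
HM = 5/0.283756 = 17.6208

HM = 17.6208


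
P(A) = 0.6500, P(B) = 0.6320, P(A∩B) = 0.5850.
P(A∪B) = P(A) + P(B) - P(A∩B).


P(A∪B) = 0.6500 + 0.6320 - 0.5850
= 1.2820 - 0.5850
= 0.6970

P(A∪B) = 0.6970


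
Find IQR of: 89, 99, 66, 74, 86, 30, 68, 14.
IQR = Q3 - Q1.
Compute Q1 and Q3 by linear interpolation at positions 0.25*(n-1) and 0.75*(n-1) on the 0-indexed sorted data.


Sorted: 14, 30, 66, 68, 74, 86, 89, 99
Q1 (25th %ile) = 57.0000
Q3 (75th %ile) = 86.7500
IQR = 86.7500 - 57.0000 = 29.7500

IQR = 29.7500


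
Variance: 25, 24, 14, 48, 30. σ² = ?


Mean = 28.2000
Squared deviations: 10.2400, 17.6400, 201.6400, 392.0400, 3.2400
Sum = 624.8000
Variance = 624.8000/5 = 124.9600

Variance = 124.9600


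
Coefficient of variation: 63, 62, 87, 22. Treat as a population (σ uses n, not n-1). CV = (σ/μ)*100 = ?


Mean = 58.5000
SD = 23.3292
CV = (23.3292/58.5000)*100 = 39.8789%

CV = 39.8789%


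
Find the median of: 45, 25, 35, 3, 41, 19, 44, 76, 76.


Sorted: 3, 19, 25, 35, 41, 44, 45, 76, 76
n = 9 (odd)
Middle value = 41

Median = 41


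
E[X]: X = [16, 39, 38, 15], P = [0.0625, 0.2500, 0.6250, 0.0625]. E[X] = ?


E[X] = 16*0.0625 + 39*0.2500 + 38*0.6250 + 15*0.0625
= 1.0000 + 9.7500 + 23.7500 + 0.9375
= 35.4375

E[X] = 35.4375


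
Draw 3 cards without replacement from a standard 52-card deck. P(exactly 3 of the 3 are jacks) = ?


Hypergeometric: P(X=3) = C(4,3)·C(48,0) / C(52,3)
= 4 × 1 / 22100
= 4/22100 = 0.0002

P = 0.0002


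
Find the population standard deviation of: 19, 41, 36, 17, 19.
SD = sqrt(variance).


Mean = 26.4000
Variance = 100.6400
SD = sqrt(100.6400) = 10.0319

SD = 10.0319


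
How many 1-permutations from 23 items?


P(23,1) = 23!/22!
= 25852016738884976640000/1124000727777607680000
= 23

P(23,1) = 23


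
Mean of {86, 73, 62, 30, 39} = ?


Sum = 86 + 73 + 62 + 30 + 39 = 290
n = 5
Mean = 290/5 = 58.0000

Mean = 58.0000


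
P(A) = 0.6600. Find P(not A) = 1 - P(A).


P(not A) = 1 - 0.6600 = 0.3400

P(not A) = 0.3400


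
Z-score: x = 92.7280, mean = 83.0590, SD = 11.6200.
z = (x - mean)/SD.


z = (92.7280 - 83.0590)/11.6200
= 9.6690/11.6200
= 0.8321

z = 0.8321


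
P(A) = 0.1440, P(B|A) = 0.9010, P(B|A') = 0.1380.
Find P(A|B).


P(B) = P(B|A)*P(A) + P(B|A')*P(A')
= 0.9010*0.1440 + 0.1380*0.8560
= 0.129744 + 0.118128 = 0.247872
P(A|B) = 0.129744/0.247872 = 0.5234

P(A|B) = 0.5234


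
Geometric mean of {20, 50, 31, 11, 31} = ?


Product = 20 × 50 × 31 × 11 × 31 = 10571000
GM = 10571000^(1/5) = 25.3994

GM = 25.3994


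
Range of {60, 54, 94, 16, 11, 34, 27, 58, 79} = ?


Max = 94, Min = 11
Range = 94 - 11 = 83

Range = 83


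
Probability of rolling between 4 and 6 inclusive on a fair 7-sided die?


Favorable outcomes (4 ≤ roll ≤ 6): 3
Total outcomes = 7
P = 3/7 = 0.4286

P = 0.4286


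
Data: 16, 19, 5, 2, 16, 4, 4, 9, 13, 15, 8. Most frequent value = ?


Frequencies: 2:1, 4:2, 5:1, 8:1, 9:1, 13:1, 15:1, 16:2, 19:1
Max frequency = 2
Mode = 4, 16

Mode = 4, 16


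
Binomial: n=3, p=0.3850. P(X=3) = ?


C(3,3) = 1
p^3 = 0.057067
(1-p)^0 = 1.000000
P = 1 * 0.057067 * 1.000000 = 0.0571

P(X=3) = 0.0571


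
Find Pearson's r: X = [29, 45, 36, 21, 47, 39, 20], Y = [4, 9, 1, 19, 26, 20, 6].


Mean X = 33.8571, Mean Y = 12.1429
SD X = 10.063066, SD Y = 8.773801
Cov = 28.591837
r = 28.591837/(10.063066*8.773801) = 0.3238

r = 0.3238


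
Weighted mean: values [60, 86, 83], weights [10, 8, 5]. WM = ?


Numerator = 60*10 + 86*8 + 83*5 = 1703
Denominator = 10 + 8 + 5 = 23
WM = 1703/23 = 74.0435

WM = 74.0435


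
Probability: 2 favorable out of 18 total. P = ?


P = 2/18 = 0.1111

P = 0.1111


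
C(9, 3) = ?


C(9,3) = 9!/(3! × 6!)
= 362880/(6 × 720)
= 84

C(9,3) = 84


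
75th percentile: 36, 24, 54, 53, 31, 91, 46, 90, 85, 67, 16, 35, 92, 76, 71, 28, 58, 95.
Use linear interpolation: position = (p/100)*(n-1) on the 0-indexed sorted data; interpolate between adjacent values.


Sorted: 16, 24, 28, 31, 35, 36, 46, 53, 54, 58, 67, 71, 76, 85, 90, 91, 92, 95
n = 18
Index = 75/100 * 17 = 12.7500
Lower = data[12] = 76, Upper = data[13] = 85
P75 = 76 + 0.7500*(9) = 82.7500

P75 = 82.7500


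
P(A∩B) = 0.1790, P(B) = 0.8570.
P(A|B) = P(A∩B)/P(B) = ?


P(A|B) = 0.1790/0.8570 = 0.2089

P(A|B) = 0.2089


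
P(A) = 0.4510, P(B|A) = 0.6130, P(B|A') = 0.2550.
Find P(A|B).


P(B) = P(B|A)*P(A) + P(B|A')*P(A')
= 0.6130*0.4510 + 0.2550*0.5490
= 0.276463 + 0.139995 = 0.416458
P(A|B) = 0.276463/0.416458 = 0.6638

P(A|B) = 0.6638


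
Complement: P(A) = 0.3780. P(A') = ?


P(not A) = 1 - 0.3780 = 0.6220

P(not A) = 0.6220


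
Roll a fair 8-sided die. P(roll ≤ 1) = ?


Favorable outcomes (roll ≤ 1): 1
Total outcomes = 8
P = 1/8 = 0.1250

P = 0.1250


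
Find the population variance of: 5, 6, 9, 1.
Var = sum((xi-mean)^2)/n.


Mean = 5.2500
Squared deviations: 0.0625, 0.5625, 14.0625, 18.0625
Sum = 32.7500
Variance = 32.7500/4 = 8.1875

Variance = 8.1875


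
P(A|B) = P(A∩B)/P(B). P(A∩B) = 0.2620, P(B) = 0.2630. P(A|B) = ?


P(A|B) = 0.2620/0.2630 = 0.9962

P(A|B) = 0.9962


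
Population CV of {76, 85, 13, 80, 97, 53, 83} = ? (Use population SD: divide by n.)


Mean = 69.5714
SD = 26.1745
CV = (26.1745/69.5714)*100 = 37.6224%

CV = 37.6224%


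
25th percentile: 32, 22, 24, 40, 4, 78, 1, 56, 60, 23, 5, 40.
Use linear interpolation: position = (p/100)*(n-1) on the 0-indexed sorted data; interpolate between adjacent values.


Sorted: 1, 4, 5, 22, 23, 24, 32, 40, 40, 56, 60, 78
n = 12
Index = 25/100 * 11 = 2.7500
Lower = data[2] = 5, Upper = data[3] = 22
P25 = 5 + 0.7500*(17) = 17.7500

P25 = 17.7500


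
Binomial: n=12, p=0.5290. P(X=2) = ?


C(12,2) = 66
p^2 = 0.279841
(1-p)^10 = 0.000537
P = 66 * 0.279841 * 0.000537 = 0.0099

P(X=2) = 0.0099


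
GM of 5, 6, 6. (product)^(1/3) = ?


Product = 5 × 6 × 6 = 180
GM = 180^(1/3) = 5.6462

GM = 5.6462


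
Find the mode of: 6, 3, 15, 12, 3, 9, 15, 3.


Frequencies: 3:3, 6:1, 9:1, 12:1, 15:2
Max frequency = 3
Mode = 3

Mode = 3


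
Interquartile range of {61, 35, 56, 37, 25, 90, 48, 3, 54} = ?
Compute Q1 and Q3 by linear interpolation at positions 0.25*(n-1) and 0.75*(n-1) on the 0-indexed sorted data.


Sorted: 3, 25, 35, 37, 48, 54, 56, 61, 90
Q1 (25th %ile) = 35.0000
Q3 (75th %ile) = 56.0000
IQR = 56.0000 - 35.0000 = 21.0000

IQR = 21.0000


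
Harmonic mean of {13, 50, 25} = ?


Sum of reciprocals = 1/13 + 1/50 + 1/25 = 0.136923
HM = 3/0.136923 = 21.9101

HM = 21.9101


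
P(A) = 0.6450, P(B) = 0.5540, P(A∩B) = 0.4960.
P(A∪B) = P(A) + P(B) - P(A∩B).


P(A∪B) = 0.6450 + 0.5540 - 0.4960
= 1.1990 - 0.4960
= 0.7030

P(A∪B) = 0.7030


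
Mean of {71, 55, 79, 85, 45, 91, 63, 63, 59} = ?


Sum = 71 + 55 + 79 + 85 + 45 + 91 + 63 + 63 + 59 = 611
n = 9
Mean = 611/9 = 67.8889

Mean = 67.8889


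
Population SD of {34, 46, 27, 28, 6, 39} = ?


Mean = 30.0000
Variance = 157.0000
SD = sqrt(157.0000) = 12.5300

SD = 12.5300


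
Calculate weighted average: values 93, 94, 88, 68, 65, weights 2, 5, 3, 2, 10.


Numerator = 93*2 + 94*5 + 88*3 + 68*2 + 65*10 = 1706
Denominator = 2 + 5 + 3 + 2 + 10 = 22
WM = 1706/22 = 77.5455

WM = 77.5455


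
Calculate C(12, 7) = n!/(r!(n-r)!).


C(12,7) = 12!/(7! × 5!)
= 479001600/(5040 × 120)
= 792

C(12,7) = 792


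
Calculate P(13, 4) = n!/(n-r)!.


P(13,4) = 13!/9!
= 6227020800/362880
= 17160

P(13,4) = 17160


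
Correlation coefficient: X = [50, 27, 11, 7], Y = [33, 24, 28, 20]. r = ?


Mean X = 23.7500, Mean Y = 26.2500
SD X = 16.902293, SD Y = 4.815340
Cov = 63.062500
r = 63.062500/(16.902293*4.815340) = 0.7748

r = 0.7748


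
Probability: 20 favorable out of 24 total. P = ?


P = 20/24 = 0.8333

P = 0.8333


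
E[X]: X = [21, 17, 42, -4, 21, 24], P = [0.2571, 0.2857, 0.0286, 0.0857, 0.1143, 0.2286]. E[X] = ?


E[X] = 21*0.2571 + 17*0.2857 + 42*0.0286 - 4*0.0857 + 21*0.1143 + 24*0.2286
= 5.3991 + 4.8569 + 1.2012 - 0.3428 + 2.4003 + 5.4864
= 19.0011

E[X] = 19.0011


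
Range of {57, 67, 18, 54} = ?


Max = 67, Min = 18
Range = 67 - 18 = 49

Range = 49


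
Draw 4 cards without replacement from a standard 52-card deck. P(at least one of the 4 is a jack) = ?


P(at least one) = 1 - P(none)
P(none) = (48/52) × (47/51) × (46/50) × (45/49) = 0.718737
P(at least one) = 1 - 0.718737 = 0.2813

P = 0.2813


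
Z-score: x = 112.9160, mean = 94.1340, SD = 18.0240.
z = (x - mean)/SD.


z = (112.9160 - 94.1340)/18.0240
= 18.7820/18.0240
= 1.0421

z = 1.0421


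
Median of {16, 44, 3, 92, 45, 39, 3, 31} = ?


Sorted: 3, 3, 16, 31, 39, 44, 45, 92
n = 8 (even)
Middle values: 31 and 39
Median = (31+39)/2 = 35.0000

Median = 35.0000


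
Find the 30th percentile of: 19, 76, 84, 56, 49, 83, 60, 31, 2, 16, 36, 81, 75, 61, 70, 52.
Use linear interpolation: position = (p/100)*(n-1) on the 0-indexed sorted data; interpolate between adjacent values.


Sorted: 2, 16, 19, 31, 36, 49, 52, 56, 60, 61, 70, 75, 76, 81, 83, 84
n = 16
Index = 30/100 * 15 = 4.5000
Lower = data[4] = 36, Upper = data[5] = 49
P30 = 36 + 0.5000*(13) = 42.5000

P30 = 42.5000


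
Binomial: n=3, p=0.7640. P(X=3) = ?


C(3,3) = 1
p^3 = 0.445944
(1-p)^0 = 1.000000
P = 1 * 0.445944 * 1.000000 = 0.4459

P(X=3) = 0.4459


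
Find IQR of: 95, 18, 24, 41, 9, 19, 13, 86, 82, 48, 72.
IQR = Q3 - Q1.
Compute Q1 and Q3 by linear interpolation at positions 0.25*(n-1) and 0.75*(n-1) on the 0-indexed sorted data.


Sorted: 9, 13, 18, 19, 24, 41, 48, 72, 82, 86, 95
Q1 (25th %ile) = 18.5000
Q3 (75th %ile) = 77.0000
IQR = 77.0000 - 18.5000 = 58.5000

IQR = 58.5000


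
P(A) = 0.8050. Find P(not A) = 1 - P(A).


P(not A) = 1 - 0.8050 = 0.1950

P(not A) = 0.1950


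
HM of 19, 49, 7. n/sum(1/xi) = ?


Sum of reciprocals = 1/19 + 1/49 + 1/7 = 0.215897
HM = 3/0.215897 = 13.8955

HM = 13.8955


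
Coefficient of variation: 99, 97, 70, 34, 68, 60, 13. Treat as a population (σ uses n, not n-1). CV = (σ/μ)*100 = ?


Mean = 63.0000
SD = 28.9729
CV = (28.9729/63.0000)*100 = 45.9887%

CV = 45.9887%


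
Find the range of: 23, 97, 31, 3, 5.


Max = 97, Min = 3
Range = 97 - 3 = 94

Range = 94


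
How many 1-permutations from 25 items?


P(25,1) = 25!/24!
= 15511210043330985984000000/620448401733239439360000
= 25

P(25,1) = 25


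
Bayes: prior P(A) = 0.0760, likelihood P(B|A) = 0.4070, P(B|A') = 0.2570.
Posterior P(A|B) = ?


P(B) = P(B|A)*P(A) + P(B|A')*P(A')
= 0.4070*0.0760 + 0.2570*0.9240
= 0.030932 + 0.237468 = 0.268400
P(A|B) = 0.030932/0.268400 = 0.1152

P(A|B) = 0.1152


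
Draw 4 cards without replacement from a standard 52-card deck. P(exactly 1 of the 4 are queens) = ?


Hypergeometric: P(X=1) = C(4,1)·C(48,3) / C(52,4)
= 4 × 17296 / 270725
= 69184/270725 = 0.2556

P = 0.2556


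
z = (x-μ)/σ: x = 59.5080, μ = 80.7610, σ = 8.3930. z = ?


z = (59.5080 - 80.7610)/8.3930
= -21.2530/8.3930
= -2.5322

z = -2.5322


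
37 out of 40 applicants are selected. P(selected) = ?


P = 37/40 = 0.9250

P = 0.9250


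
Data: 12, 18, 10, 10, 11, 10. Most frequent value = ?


Frequencies: 10:3, 11:1, 12:1, 18:1
Max frequency = 3
Mode = 10

Mode = 10


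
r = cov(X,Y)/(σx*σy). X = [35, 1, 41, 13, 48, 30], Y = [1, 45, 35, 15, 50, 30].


Mean X = 28.0000, Mean Y = 29.3333
SD X = 16.206994, SD Y = 16.898389
Cov = 13.666667
r = 13.666667/(16.206994*16.898389) = 0.0499

r = 0.0499


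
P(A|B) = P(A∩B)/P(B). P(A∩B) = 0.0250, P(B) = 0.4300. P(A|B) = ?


P(A|B) = 0.0250/0.4300 = 0.0581

P(A|B) = 0.0581


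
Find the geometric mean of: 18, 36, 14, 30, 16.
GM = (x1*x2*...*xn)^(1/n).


Product = 18 × 36 × 14 × 30 × 16 = 4354560
GM = 4354560^(1/5) = 21.2710

GM = 21.2710


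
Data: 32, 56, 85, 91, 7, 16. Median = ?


Sorted: 7, 16, 32, 56, 85, 91
n = 6 (even)
Middle values: 32 and 56
Median = (32+56)/2 = 44.0000

Median = 44.0000


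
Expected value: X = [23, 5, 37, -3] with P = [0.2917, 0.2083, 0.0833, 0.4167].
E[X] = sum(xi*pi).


E[X] = 23*0.2917 + 5*0.2083 + 37*0.0833 - 3*0.4167
= 6.7091 + 1.0415 + 3.0821 - 1.2501
= 9.5826

E[X] = 9.5826


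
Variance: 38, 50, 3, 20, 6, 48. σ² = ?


Mean = 27.5000
Squared deviations: 110.2500, 506.2500, 600.2500, 56.2500, 462.2500, 420.2500
Sum = 2155.5000
Variance = 2155.5000/6 = 359.2500

Variance = 359.2500


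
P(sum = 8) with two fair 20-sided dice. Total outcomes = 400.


Total outcomes = 20×20 = 400
Favorable (sum = 8): 7
P = 7/400 = 0.0175

P = 0.0175


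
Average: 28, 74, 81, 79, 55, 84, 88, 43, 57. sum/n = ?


Sum = 28 + 74 + 81 + 79 + 55 + 84 + 88 + 43 + 57 = 589
n = 9
Mean = 589/9 = 65.4444

Mean = 65.4444


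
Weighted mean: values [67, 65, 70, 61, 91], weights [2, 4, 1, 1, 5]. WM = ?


Numerator = 67*2 + 65*4 + 70*1 + 61*1 + 91*5 = 980
Denominator = 2 + 4 + 1 + 1 + 5 = 13
WM = 980/13 = 75.3846

WM = 75.3846


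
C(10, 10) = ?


C(10,10) = 10!/(10! × 0!)
= 3628800/(3628800 × 1)
= 1

C(10,10) = 1


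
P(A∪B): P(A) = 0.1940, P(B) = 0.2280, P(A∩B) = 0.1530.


P(A∪B) = 0.1940 + 0.2280 - 0.1530
= 0.4220 - 0.1530
= 0.2690

P(A∪B) = 0.2690


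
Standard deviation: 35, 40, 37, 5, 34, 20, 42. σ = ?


Mean = 30.4286
Variance = 151.1020
SD = sqrt(151.1020) = 12.2924

SD = 12.2924


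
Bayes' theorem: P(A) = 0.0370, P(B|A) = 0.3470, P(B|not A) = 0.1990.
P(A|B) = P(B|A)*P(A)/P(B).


P(B) = P(B|A)*P(A) + P(B|A')*P(A')
= 0.3470*0.0370 + 0.1990*0.9630
= 0.012839 + 0.191637 = 0.204476
P(A|B) = 0.012839/0.204476 = 0.0628

P(A|B) = 0.0628
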